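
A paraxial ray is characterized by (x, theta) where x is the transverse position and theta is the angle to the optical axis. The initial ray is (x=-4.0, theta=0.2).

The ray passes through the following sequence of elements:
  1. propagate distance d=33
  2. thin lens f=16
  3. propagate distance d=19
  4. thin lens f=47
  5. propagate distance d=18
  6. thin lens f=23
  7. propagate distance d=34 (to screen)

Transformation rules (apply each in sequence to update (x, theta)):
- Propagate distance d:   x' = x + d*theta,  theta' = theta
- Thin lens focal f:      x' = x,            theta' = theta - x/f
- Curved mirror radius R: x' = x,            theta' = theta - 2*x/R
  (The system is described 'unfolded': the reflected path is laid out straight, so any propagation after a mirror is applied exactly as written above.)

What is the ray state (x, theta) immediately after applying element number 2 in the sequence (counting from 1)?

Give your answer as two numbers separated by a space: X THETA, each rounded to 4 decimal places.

Initial: x=-4.0000 theta=0.2000
After 1 (propagate distance d=33): x=2.6000 theta=0.2000
After 2 (thin lens f=16): x=2.6000 theta=0.0375
Rounded to 4 decimal places: x = 2.6000, theta = 0.0375

Answer: 2.6000 0.0375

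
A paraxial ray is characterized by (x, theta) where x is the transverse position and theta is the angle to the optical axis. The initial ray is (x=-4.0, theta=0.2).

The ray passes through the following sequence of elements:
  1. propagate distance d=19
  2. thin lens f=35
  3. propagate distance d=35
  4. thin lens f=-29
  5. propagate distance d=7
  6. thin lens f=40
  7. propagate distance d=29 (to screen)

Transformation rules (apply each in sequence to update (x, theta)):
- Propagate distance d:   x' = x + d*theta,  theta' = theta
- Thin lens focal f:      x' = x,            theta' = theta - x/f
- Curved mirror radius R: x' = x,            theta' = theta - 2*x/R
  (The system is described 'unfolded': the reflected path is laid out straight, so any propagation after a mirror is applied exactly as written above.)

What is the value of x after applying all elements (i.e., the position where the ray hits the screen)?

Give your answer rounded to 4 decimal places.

Initial: x=-4.0000 theta=0.2000
After 1 (propagate distance d=19): x=-0.2000 theta=0.2000
After 2 (thin lens f=35): x=-0.2000 theta=36/175 (≈0.2057)
After 3 (propagate distance d=35): x=7.0000 theta=36/175 (≈0.2057)
After 4 (thin lens f=-29): x=7.0000 theta=2269/5075 (≈0.4471)
After 5 (propagate distance d=7): x=7344/725 (≈10.1297) theta=2269/5075 (≈0.4471)
After 6 (thin lens f=40): x=7344/725 (≈10.1297) theta=4919/25375 (≈0.1939)
After 7 (propagate distance d=29 (to screen)): x=399691/25375 (≈15.7514) theta=4919/25375 (≈0.1939)
Rounded to 4 decimal places: x = 15.7514

Answer: 15.7514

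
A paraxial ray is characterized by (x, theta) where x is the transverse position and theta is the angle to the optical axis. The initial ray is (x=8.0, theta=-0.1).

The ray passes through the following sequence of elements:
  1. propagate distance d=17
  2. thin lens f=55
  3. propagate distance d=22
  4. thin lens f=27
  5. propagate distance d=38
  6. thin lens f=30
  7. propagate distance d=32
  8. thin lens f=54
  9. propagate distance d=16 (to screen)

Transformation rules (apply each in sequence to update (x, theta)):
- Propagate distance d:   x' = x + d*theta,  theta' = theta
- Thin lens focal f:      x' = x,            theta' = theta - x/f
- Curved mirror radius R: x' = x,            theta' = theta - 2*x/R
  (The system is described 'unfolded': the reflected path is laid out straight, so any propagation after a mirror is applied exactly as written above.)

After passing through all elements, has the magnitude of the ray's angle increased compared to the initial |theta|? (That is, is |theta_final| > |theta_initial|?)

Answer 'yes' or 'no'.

Answer: yes

Derivation:
Initial: x=8.0000 theta=-0.1000
After 1 (propagate distance d=17): x=6.3000 theta=-0.1000
After 2 (thin lens f=55): x=6.3000 theta=-59/275 (≈-0.2145)
After 3 (propagate distance d=22): x=1.5800 theta=-59/275 (≈-0.2145)
After 4 (thin lens f=27): x=1.5800 theta=-811/2970 (≈-0.2731)
After 5 (propagate distance d=38): x=-130627/14850 (≈-8.7964) theta=-811/2970 (≈-0.2731)
After 6 (thin lens f=30): x=-130627/14850 (≈-8.7964) theta=8977/445500 (≈0.0202)
After 7 (propagate distance d=32): x=-1815773/222750 (≈-8.1516) theta=8977/445500 (≈0.0202)
After 8 (thin lens f=54): x=-1815773/222750 (≈-8.1516) theta=514538/3007125 (≈0.1711)
After 9 (propagate distance d=16 (to screen)): x=-6512131/1202850 (≈-5.4139) theta=514538/3007125 (≈0.1711)
|theta_initial|=0.1000 |theta_final|=514538/3007125 (≈0.1711) -> increased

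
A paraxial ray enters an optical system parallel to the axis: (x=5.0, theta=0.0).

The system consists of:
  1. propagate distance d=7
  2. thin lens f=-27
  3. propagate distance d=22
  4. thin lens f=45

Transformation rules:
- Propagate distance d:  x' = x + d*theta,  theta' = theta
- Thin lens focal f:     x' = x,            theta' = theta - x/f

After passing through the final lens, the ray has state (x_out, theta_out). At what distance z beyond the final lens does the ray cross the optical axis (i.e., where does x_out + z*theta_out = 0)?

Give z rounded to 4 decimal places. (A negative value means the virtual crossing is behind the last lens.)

Initial: x=5.0000 theta=0.0000
After 1 (propagate distance d=7): x=5.0000 theta=0.0000
After 2 (thin lens f=-27): x=5.0000 theta=5/27 (≈0.1852)
After 3 (propagate distance d=22): x=245/27 (≈9.0741) theta=5/27 (≈0.1852)
After 4 (thin lens f=45): x=245/27 (≈9.0741) theta=-4/243 (≈-0.0165)
z_focus = -x_out/theta_out = -(245/27)/(-4/243) = 551.2500
Rounded to 4 decimal places: z = 551.2500

Answer: 551.2500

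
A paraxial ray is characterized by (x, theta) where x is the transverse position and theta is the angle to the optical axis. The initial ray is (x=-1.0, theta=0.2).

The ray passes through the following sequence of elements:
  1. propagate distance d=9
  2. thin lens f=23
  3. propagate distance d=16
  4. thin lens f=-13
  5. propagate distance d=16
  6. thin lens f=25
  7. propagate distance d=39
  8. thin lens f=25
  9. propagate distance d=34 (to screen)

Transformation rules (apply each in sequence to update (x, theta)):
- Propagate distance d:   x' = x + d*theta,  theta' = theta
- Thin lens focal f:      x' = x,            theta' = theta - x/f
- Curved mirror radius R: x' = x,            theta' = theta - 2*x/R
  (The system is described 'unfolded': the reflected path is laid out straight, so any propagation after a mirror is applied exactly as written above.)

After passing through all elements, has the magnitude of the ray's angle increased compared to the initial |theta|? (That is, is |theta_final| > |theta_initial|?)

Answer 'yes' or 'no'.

Initial: x=-1.0000 theta=0.2000
After 1 (propagate distance d=9): x=0.8000 theta=0.2000
After 2 (thin lens f=23): x=0.8000 theta=19/115 (≈0.1652)
After 3 (propagate distance d=16): x=396/115 (≈3.4435) theta=19/115 (≈0.1652)
After 4 (thin lens f=-13): x=396/115 (≈3.4435) theta=643/1495 (≈0.4301)
After 5 (propagate distance d=16): x=15436/1495 (≈10.3251) theta=643/1495 (≈0.4301)
After 6 (thin lens f=25): x=15436/1495 (≈10.3251) theta=639/37375 (≈0.0171)
After 7 (propagate distance d=39): x=410821/37375 (≈10.9919) theta=639/37375 (≈0.0171)
After 8 (thin lens f=25): x=410821/37375 (≈10.9919) theta=-394846/934375 (≈-0.4226)
After 9 (propagate distance d=34 (to screen)): x=-3154239/934375 (≈-3.3758) theta=-394846/934375 (≈-0.4226)
|theta_initial|=0.2000 |theta_final|=394846/934375 (≈0.4226) -> increased

Answer: yes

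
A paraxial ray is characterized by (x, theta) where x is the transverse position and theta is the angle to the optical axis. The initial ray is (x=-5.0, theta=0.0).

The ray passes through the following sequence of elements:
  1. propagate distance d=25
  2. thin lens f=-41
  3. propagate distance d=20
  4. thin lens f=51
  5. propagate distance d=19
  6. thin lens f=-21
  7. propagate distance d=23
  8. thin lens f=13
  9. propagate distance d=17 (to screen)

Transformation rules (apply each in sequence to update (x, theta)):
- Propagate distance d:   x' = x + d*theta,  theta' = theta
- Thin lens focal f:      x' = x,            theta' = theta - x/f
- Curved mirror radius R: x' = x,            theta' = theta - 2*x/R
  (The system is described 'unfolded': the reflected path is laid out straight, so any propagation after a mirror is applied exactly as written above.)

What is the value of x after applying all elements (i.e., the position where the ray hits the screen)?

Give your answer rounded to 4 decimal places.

Initial: x=-5.0000 theta=0.0000
After 1 (propagate distance d=25): x=-5.0000 theta=0.0000
After 2 (thin lens f=-41): x=-5.0000 theta=-5/41 (≈-0.1220)
After 3 (propagate distance d=20): x=-305/41 (≈-7.4390) theta=-5/41 (≈-0.1220)
After 4 (thin lens f=51): x=-305/41 (≈-7.4390) theta=50/2091 (≈0.0239)
After 5 (propagate distance d=19): x=-14605/2091 (≈-6.9847) theta=50/2091 (≈0.0239)
After 6 (thin lens f=-21): x=-14605/2091 (≈-6.9847) theta=-13555/43911 (≈-0.3087)
After 7 (propagate distance d=23): x=-618470/43911 (≈-14.0846) theta=-13555/43911 (≈-0.3087)
After 8 (thin lens f=13): x=-618470/43911 (≈-14.0846) theta=26015/33579 (≈0.7747)
After 9 (propagate distance d=17 (to screen)): x=-57975/63427 (≈-0.9140) theta=26015/33579 (≈0.7747)
Rounded to 4 decimal places: x = -0.9140

Answer: -0.9140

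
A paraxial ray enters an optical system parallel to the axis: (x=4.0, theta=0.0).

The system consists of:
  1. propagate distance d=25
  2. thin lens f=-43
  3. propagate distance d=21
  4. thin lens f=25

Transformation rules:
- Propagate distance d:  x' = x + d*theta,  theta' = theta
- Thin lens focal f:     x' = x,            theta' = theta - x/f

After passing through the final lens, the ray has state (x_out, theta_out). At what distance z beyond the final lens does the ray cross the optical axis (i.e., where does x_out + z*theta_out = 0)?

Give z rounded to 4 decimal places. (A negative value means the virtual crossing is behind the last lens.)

Initial: x=4.0000 theta=0.0000
After 1 (propagate distance d=25): x=4.0000 theta=0.0000
After 2 (thin lens f=-43): x=4.0000 theta=4/43 (≈0.0930)
After 3 (propagate distance d=21): x=256/43 (≈5.9535) theta=4/43 (≈0.0930)
After 4 (thin lens f=25): x=256/43 (≈5.9535) theta=-156/1075 (≈-0.1451)
z_focus = -x_out/theta_out = -(256/43)/(-156/1075) = 1600/39 ≈ 41.0256
Rounded to 4 decimal places: z = 41.0256

Answer: 41.0256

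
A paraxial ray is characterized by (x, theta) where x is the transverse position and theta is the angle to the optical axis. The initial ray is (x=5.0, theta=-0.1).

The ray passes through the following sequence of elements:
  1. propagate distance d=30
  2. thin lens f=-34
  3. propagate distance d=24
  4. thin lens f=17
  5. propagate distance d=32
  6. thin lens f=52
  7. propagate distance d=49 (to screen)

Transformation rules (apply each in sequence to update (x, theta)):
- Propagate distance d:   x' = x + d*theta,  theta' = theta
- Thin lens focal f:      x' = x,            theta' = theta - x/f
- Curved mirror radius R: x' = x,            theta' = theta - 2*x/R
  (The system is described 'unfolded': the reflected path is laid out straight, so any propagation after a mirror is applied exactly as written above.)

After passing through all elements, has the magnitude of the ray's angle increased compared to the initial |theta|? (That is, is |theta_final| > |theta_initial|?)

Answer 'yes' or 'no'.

Initial: x=5.0000 theta=-0.1000
After 1 (propagate distance d=30): x=2.0000 theta=-0.1000
After 2 (thin lens f=-34): x=2.0000 theta=-7/170 (≈-0.0412)
After 3 (propagate distance d=24): x=86/85 (≈1.0118) theta=-7/170 (≈-0.0412)
After 4 (thin lens f=17): x=86/85 (≈1.0118) theta=-291/2890 (≈-0.1007)
After 5 (propagate distance d=32): x=-3194/1445 (≈-2.2104) theta=-291/2890 (≈-0.1007)
After 6 (thin lens f=52): x=-3194/1445 (≈-2.2104) theta=-1093/18785 (≈-0.0582)
After 7 (propagate distance d=49 (to screen)): x=-95079/18785 (≈-5.0614) theta=-1093/18785 (≈-0.0582)
|theta_initial|=0.1000 |theta_final|=1093/18785 (≈0.0582) -> not increased

Answer: no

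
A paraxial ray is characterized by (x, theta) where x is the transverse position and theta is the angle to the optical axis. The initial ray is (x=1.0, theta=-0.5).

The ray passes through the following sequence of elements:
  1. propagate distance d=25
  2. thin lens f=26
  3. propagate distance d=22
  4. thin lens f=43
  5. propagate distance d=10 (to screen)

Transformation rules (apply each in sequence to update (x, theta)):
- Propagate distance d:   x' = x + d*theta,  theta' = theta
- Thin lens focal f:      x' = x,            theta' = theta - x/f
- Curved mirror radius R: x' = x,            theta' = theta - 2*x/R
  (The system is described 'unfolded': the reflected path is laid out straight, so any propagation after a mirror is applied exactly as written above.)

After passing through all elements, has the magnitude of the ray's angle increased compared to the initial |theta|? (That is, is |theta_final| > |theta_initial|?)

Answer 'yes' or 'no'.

Initial: x=1.0000 theta=-0.5000
After 1 (propagate distance d=25): x=-11.5000 theta=-0.5000
After 2 (thin lens f=26): x=-11.5000 theta=-3/52 (≈-0.0577)
After 3 (propagate distance d=22): x=-166/13 (≈-12.7692) theta=-3/52 (≈-0.0577)
After 4 (thin lens f=43): x=-166/13 (≈-12.7692) theta=535/2236 (≈0.2393)
After 5 (propagate distance d=10 (to screen)): x=-11601/1118 (≈-10.3766) theta=535/2236 (≈0.2393)
|theta_initial|=0.5000 |theta_final|=535/2236 (≈0.2393) -> not increased

Answer: no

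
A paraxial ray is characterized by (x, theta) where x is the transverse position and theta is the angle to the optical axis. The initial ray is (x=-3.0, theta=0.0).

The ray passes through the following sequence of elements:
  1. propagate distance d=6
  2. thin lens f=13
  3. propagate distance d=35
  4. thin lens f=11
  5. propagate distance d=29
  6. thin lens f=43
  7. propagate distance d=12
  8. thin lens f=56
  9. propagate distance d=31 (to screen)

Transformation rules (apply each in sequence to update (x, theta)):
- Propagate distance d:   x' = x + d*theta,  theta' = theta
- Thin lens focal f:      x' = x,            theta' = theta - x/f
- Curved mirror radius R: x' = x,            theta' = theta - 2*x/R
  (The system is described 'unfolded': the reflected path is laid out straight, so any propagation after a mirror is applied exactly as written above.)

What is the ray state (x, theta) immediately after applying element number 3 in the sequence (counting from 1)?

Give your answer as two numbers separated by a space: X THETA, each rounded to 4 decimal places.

Initial: x=-3.0000 theta=0.0000
After 1 (propagate distance d=6): x=-3.0000 theta=0.0000
After 2 (thin lens f=13): x=-3.0000 theta=3/13 (≈0.2308)
After 3 (propagate distance d=35): x=66/13 (≈5.0769) theta=3/13 (≈0.2308)
Rounded to 4 decimal places: x = 5.0769, theta = 0.2308

Answer: 5.0769 0.2308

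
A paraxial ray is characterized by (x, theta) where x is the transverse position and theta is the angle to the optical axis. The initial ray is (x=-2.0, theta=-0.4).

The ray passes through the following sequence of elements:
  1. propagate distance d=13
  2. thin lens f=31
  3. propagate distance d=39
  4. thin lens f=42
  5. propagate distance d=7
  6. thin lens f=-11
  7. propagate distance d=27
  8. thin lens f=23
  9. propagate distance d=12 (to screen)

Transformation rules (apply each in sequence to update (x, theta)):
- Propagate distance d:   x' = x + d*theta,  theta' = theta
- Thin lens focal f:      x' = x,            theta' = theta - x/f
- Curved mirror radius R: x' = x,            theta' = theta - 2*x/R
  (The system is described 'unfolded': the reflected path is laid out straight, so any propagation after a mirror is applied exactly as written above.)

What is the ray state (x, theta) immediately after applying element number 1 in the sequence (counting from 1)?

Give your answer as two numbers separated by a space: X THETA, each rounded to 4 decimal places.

Answer: -7.2000 -0.4000

Derivation:
Initial: x=-2.0000 theta=-0.4000
After 1 (propagate distance d=13): x=-7.2000 theta=-0.4000
Rounded to 4 decimal places: x = -7.2000, theta = -0.4000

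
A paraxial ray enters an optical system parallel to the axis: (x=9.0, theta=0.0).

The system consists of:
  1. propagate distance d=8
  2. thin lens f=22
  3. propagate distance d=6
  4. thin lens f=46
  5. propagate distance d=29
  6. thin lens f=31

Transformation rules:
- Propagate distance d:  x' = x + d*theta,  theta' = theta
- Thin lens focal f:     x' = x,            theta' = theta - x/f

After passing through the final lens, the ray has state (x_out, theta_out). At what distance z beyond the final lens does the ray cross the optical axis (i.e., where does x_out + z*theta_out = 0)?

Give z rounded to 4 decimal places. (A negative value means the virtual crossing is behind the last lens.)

Initial: x=9.0000 theta=0.0000
After 1 (propagate distance d=8): x=9.0000 theta=0.0000
After 2 (thin lens f=22): x=9.0000 theta=-9/22 (≈-0.4091)
After 3 (propagate distance d=6): x=72/11 (≈6.5455) theta=-9/22 (≈-0.4091)
After 4 (thin lens f=46): x=72/11 (≈6.5455) theta=-279/506 (≈-0.5514)
After 5 (propagate distance d=29): x=-4779/506 (≈-9.4447) theta=-279/506 (≈-0.5514)
After 6 (thin lens f=31): x=-4779/506 (≈-9.4447) theta=-1935/7843 (≈-0.2467)
z_focus = -x_out/theta_out = -(-4779/506)/(-1935/7843) = -16461/430 ≈ -38.2814
Rounded to 4 decimal places: z = -38.2814

Answer: -38.2814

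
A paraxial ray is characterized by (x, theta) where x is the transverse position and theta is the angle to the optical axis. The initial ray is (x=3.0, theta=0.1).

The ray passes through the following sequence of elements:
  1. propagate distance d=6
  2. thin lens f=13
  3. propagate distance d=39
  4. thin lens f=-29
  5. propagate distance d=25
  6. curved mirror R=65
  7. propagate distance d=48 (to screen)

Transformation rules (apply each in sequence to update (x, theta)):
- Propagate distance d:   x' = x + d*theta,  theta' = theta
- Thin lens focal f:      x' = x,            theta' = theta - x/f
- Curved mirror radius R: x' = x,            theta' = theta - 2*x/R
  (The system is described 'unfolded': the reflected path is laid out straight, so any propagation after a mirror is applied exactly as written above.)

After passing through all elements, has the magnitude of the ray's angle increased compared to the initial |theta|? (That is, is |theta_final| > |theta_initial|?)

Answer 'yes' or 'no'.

Answer: no

Derivation:
Initial: x=3.0000 theta=0.1000
After 1 (propagate distance d=6): x=3.6000 theta=0.1000
After 2 (thin lens f=13): x=3.6000 theta=-23/130 (≈-0.1769)
After 3 (propagate distance d=39): x=-3.3000 theta=-23/130 (≈-0.1769)
After 4 (thin lens f=-29): x=-3.3000 theta=-548/1885 (≈-0.2907)
After 5 (propagate distance d=25): x=-39841/3770 (≈-10.5679) theta=-548/1885 (≈-0.2907)
After 6 (curved mirror R=65): x=-39841/3770 (≈-10.5679) theta=4221/122525 (≈0.0345)
After 7 (propagate distance d=48 (to screen)): x=-2184449/245050 (≈-8.9143) theta=4221/122525 (≈0.0345)
|theta_initial|=0.1000 |theta_final|=4221/122525 (≈0.0345) -> not increased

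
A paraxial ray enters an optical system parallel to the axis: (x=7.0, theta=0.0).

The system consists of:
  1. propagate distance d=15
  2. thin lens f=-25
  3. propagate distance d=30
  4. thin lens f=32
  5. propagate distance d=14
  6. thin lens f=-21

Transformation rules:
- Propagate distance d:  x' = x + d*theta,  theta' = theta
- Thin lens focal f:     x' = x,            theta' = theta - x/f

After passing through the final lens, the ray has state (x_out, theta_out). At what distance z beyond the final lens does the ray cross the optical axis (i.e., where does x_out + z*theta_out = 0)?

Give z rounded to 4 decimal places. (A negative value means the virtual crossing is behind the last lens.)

Initial: x=7.0000 theta=0.0000
After 1 (propagate distance d=15): x=7.0000 theta=0.0000
After 2 (thin lens f=-25): x=7.0000 theta=0.2800
After 3 (propagate distance d=30): x=15.4000 theta=0.2800
After 4 (thin lens f=32): x=15.4000 theta=-161/800 (≈-0.2013)
After 5 (propagate distance d=14): x=12.5825 theta=-161/800 (≈-0.2013)
After 6 (thin lens f=-21): x=12.5825 theta=191/480 (≈0.3979)
z_focus = -x_out/theta_out = -(12.5825)/(191/480) = -30198/955 ≈ -31.6209
Rounded to 4 decimal places: z = -31.6209

Answer: -31.6209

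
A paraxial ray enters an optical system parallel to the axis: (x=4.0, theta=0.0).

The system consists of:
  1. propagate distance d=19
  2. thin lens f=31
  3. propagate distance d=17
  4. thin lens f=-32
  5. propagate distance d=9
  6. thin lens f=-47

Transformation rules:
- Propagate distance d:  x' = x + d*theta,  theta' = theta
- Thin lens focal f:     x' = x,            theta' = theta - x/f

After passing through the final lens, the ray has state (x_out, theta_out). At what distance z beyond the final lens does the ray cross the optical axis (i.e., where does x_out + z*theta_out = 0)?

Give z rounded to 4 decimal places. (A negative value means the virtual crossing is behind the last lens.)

Answer: 24.0036

Derivation:
Initial: x=4.0000 theta=0.0000
After 1 (propagate distance d=19): x=4.0000 theta=0.0000
After 2 (thin lens f=31): x=4.0000 theta=-4/31 (≈-0.1290)
After 3 (propagate distance d=17): x=56/31 (≈1.8065) theta=-4/31 (≈-0.1290)
After 4 (thin lens f=-32): x=56/31 (≈1.8065) theta=-9/124 (≈-0.0726)
After 5 (propagate distance d=9): x=143/124 (≈1.1532) theta=-9/124 (≈-0.0726)
After 6 (thin lens f=-47): x=143/124 (≈1.1532) theta=-70/1457 (≈-0.0480)
z_focus = -x_out/theta_out = -(143/124)/(-70/1457) = 6721/280 ≈ 24.0036
Rounded to 4 decimal places: z = 24.0036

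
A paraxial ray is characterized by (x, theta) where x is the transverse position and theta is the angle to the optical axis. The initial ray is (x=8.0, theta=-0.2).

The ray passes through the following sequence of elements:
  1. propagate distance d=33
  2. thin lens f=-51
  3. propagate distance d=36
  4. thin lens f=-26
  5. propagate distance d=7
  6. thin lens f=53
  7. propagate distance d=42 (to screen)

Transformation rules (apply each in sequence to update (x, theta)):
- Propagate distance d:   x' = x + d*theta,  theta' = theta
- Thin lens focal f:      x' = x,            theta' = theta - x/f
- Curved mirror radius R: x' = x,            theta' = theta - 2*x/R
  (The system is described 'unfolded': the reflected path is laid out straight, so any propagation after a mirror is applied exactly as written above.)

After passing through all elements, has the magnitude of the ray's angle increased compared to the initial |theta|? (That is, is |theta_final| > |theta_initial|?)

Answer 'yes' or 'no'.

Answer: yes

Derivation:
Initial: x=8.0000 theta=-0.2000
After 1 (propagate distance d=33): x=1.4000 theta=-0.2000
After 2 (thin lens f=-51): x=1.4000 theta=-44/255 (≈-0.1725)
After 3 (propagate distance d=36): x=-409/85 (≈-4.8118) theta=-44/255 (≈-0.1725)
After 4 (thin lens f=-26): x=-409/85 (≈-4.8118) theta=-2371/6630 (≈-0.3576)
After 5 (propagate distance d=7): x=-48499/6630 (≈-7.3151) theta=-2371/6630 (≈-0.3576)
After 6 (thin lens f=53): x=-48499/6630 (≈-7.3151) theta=-38582/175695 (≈-0.2196)
After 7 (propagate distance d=42 (to screen)): x=-1162267/70278 (≈-16.5381) theta=-38582/175695 (≈-0.2196)
|theta_initial|=0.2000 |theta_final|=38582/175695 (≈0.2196) -> increased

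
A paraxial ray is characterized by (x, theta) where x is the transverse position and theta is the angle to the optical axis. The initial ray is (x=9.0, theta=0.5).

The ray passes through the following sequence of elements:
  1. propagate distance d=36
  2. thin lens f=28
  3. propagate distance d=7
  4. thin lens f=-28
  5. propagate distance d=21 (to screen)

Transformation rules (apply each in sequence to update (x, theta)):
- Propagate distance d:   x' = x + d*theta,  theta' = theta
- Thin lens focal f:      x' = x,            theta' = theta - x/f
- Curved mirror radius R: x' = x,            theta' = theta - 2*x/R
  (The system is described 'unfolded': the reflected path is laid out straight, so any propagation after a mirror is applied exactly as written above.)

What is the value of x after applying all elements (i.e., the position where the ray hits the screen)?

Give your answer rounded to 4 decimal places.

Initial: x=9.0000 theta=0.5000
After 1 (propagate distance d=36): x=27.0000 theta=0.5000
After 2 (thin lens f=28): x=27.0000 theta=-13/28 (≈-0.4643)
After 3 (propagate distance d=7): x=23.7500 theta=-13/28 (≈-0.4643)
After 4 (thin lens f=-28): x=23.7500 theta=43/112 (≈0.3839)
After 5 (propagate distance d=21 (to screen)): x=31.8125 theta=43/112 (≈0.3839)
Rounded to 4 decimal places: x = 31.8125

Answer: 31.8125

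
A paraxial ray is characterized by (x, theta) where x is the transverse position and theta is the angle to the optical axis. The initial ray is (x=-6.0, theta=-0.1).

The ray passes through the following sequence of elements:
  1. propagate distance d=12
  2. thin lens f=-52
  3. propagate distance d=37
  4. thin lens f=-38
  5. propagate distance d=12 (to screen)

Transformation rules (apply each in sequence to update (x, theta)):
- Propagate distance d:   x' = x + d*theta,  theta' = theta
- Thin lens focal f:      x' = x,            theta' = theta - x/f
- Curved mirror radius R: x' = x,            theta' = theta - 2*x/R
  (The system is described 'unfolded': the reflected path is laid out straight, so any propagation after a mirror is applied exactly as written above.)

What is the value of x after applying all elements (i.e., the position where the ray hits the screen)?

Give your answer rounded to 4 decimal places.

Initial: x=-6.0000 theta=-0.1000
After 1 (propagate distance d=12): x=-7.2000 theta=-0.1000
After 2 (thin lens f=-52): x=-7.2000 theta=-31/130 (≈-0.2385)
After 3 (propagate distance d=37): x=-2083/130 (≈-16.0231) theta=-31/130 (≈-0.2385)
After 4 (thin lens f=-38): x=-2083/130 (≈-16.0231) theta=-3261/4940 (≈-0.6601)
After 5 (propagate distance d=12 (to screen)): x=-59143/2470 (≈-23.9445) theta=-3261/4940 (≈-0.6601)
Rounded to 4 decimal places: x = -23.9445

Answer: -23.9445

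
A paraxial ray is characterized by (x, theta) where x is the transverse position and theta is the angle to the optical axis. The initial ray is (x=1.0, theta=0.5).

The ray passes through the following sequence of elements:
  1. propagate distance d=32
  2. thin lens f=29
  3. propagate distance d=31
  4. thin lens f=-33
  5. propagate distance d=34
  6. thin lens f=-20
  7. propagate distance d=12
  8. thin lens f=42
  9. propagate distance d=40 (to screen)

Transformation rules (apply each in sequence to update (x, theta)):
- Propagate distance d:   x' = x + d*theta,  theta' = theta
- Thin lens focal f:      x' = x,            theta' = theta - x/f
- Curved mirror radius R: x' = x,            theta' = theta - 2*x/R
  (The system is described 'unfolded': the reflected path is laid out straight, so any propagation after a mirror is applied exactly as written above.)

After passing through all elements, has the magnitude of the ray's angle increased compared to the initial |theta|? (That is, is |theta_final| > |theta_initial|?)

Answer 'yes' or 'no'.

Initial: x=1.0000 theta=0.5000
After 1 (propagate distance d=32): x=17.0000 theta=0.5000
After 2 (thin lens f=29): x=17.0000 theta=-5/58 (≈-0.0862)
After 3 (propagate distance d=31): x=831/58 (≈14.3276) theta=-5/58 (≈-0.0862)
After 4 (thin lens f=-33): x=831/58 (≈14.3276) theta=111/319 (≈0.3480)
After 5 (propagate distance d=34): x=16689/638 (≈26.1583) theta=111/319 (≈0.3480)
After 6 (thin lens f=-20): x=16689/638 (≈26.1583) theta=21129/12760 (≈1.6559)
After 7 (propagate distance d=12): x=73416/1595 (≈46.0288) theta=21129/12760 (≈1.6559)
After 8 (thin lens f=42): x=73416/1595 (≈46.0288) theta=1429/2552 (≈0.5600)
After 9 (propagate distance d=40 (to screen)): x=109141/1595 (≈68.4270) theta=1429/2552 (≈0.5600)
|theta_initial|=0.5000 |theta_final|=1429/2552 (≈0.5600) -> increased

Answer: yes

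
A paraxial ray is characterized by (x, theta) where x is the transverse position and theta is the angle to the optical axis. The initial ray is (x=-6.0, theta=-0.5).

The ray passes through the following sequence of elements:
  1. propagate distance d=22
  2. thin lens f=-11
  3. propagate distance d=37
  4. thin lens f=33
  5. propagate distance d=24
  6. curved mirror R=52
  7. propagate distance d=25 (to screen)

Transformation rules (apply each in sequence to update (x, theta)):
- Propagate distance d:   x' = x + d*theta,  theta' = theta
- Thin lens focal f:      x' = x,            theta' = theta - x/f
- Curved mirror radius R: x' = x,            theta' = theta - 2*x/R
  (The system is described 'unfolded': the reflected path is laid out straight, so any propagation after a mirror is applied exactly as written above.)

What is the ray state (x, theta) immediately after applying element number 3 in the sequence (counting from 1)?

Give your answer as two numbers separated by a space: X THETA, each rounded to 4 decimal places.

Initial: x=-6.0000 theta=-0.5000
After 1 (propagate distance d=22): x=-17.0000 theta=-0.5000
After 2 (thin lens f=-11): x=-17.0000 theta=-45/22 (≈-2.0455)
After 3 (propagate distance d=37): x=-2039/22 (≈-92.6818) theta=-45/22 (≈-2.0455)
Rounded to 4 decimal places: x = -92.6818, theta = -2.0455

Answer: -92.6818 -2.0455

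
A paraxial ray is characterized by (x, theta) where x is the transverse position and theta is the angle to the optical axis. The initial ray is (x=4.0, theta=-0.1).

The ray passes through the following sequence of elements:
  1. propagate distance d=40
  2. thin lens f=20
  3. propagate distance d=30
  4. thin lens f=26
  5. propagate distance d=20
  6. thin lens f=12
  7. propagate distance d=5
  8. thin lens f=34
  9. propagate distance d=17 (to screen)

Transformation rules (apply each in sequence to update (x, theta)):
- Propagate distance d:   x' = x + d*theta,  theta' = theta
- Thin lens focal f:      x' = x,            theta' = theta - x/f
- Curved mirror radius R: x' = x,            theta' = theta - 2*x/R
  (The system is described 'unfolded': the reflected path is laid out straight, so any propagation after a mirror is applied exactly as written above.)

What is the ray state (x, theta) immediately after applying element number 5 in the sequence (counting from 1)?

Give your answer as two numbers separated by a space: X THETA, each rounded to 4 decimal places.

Initial: x=4.0000 theta=-0.1000
After 1 (propagate distance d=40): x=0.0000 theta=-0.1000
After 2 (thin lens f=20): x=0.0000 theta=-0.1000
After 3 (propagate distance d=30): x=-3.0000 theta=-0.1000
After 4 (thin lens f=26): x=-3.0000 theta=1/65 (≈0.0154)
After 5 (propagate distance d=20): x=-35/13 (≈-2.6923) theta=1/65 (≈0.0154)
Rounded to 4 decimal places: x = -2.6923, theta = 0.0154

Answer: -2.6923 0.0154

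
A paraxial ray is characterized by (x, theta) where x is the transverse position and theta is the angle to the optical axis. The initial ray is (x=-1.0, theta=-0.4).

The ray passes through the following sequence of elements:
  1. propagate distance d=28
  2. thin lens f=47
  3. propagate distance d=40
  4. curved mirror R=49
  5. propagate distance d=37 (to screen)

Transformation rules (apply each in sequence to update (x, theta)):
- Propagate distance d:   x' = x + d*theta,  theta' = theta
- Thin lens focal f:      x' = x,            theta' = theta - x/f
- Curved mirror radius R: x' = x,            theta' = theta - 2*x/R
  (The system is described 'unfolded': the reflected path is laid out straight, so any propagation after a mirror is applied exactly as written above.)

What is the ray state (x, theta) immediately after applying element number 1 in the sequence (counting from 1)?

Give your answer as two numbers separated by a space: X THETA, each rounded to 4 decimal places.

Answer: -12.2000 -0.4000

Derivation:
Initial: x=-1.0000 theta=-0.4000
After 1 (propagate distance d=28): x=-12.2000 theta=-0.4000
Rounded to 4 decimal places: x = -12.2000, theta = -0.4000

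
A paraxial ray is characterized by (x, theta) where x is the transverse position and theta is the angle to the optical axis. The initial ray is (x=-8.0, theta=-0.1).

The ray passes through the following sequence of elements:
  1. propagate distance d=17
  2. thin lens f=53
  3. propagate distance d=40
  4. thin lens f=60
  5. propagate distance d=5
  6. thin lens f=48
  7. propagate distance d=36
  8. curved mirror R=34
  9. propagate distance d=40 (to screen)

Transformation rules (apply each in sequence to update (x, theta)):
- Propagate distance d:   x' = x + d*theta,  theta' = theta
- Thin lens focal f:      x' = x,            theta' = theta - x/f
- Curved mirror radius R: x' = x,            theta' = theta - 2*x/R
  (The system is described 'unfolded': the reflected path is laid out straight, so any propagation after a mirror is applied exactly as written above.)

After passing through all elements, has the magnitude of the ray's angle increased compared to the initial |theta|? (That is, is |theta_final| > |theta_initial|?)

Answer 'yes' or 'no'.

Initial: x=-8.0000 theta=-0.1000
After 1 (propagate distance d=17): x=-9.7000 theta=-0.1000
After 2 (thin lens f=53): x=-9.7000 theta=22/265 (≈0.0830)
After 3 (propagate distance d=40): x=-3381/530 (≈-6.3792) theta=22/265 (≈0.0830)
After 4 (thin lens f=60): x=-3381/530 (≈-6.3792) theta=2007/10600 (≈0.1893)
After 5 (propagate distance d=5): x=-11517/2120 (≈-5.4325) theta=2007/10600 (≈0.1893)
After 6 (thin lens f=48): x=-11517/2120 (≈-5.4325) theta=51307/169600 (≈0.3025)
After 7 (propagate distance d=36): x=231423/42400 (≈5.4581) theta=51307/169600 (≈0.3025)
After 8 (curved mirror R=34): x=231423/42400 (≈5.4581) theta=-53473/2883200 (≈-0.0185)
After 9 (propagate distance d=40 (to screen)): x=3399461/720800 (≈4.7162) theta=-53473/2883200 (≈-0.0185)
|theta_initial|=0.1000 |theta_final|=53473/2883200 (≈0.0185) -> not increased

Answer: no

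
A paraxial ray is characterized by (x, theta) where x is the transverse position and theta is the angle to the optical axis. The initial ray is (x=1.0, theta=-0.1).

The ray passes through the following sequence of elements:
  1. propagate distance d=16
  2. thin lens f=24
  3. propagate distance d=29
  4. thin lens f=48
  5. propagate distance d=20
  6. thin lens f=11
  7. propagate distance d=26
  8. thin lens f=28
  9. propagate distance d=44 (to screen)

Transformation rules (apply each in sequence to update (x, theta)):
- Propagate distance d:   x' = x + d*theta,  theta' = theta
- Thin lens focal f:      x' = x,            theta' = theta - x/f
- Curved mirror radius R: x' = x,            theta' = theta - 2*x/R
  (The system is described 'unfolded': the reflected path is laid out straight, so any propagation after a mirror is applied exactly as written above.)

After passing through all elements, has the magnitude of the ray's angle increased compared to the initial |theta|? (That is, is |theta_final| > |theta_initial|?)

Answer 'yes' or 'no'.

Initial: x=1.0000 theta=-0.1000
After 1 (propagate distance d=16): x=-0.6000 theta=-0.1000
After 2 (thin lens f=24): x=-0.6000 theta=-0.0750
After 3 (propagate distance d=29): x=-2.7750 theta=-0.0750
After 4 (thin lens f=48): x=-2.7750 theta=-11/640 (≈-0.0172)
After 5 (propagate distance d=20): x=-499/160 (≈-3.1188) theta=-11/640 (≈-0.0172)
After 6 (thin lens f=11): x=-499/160 (≈-3.1188) theta=375/1408 (≈0.2663)
After 7 (propagate distance d=26): x=13397/3520 (≈3.8060) theta=375/1408 (≈0.2663)
After 8 (thin lens f=28): x=13397/3520 (≈3.8060) theta=12853/98560 (≈0.1304)
After 9 (propagate distance d=44 (to screen)): x=117581/12320 (≈9.5439) theta=12853/98560 (≈0.1304)
|theta_initial|=0.1000 |theta_final|=12853/98560 (≈0.1304) -> increased

Answer: yes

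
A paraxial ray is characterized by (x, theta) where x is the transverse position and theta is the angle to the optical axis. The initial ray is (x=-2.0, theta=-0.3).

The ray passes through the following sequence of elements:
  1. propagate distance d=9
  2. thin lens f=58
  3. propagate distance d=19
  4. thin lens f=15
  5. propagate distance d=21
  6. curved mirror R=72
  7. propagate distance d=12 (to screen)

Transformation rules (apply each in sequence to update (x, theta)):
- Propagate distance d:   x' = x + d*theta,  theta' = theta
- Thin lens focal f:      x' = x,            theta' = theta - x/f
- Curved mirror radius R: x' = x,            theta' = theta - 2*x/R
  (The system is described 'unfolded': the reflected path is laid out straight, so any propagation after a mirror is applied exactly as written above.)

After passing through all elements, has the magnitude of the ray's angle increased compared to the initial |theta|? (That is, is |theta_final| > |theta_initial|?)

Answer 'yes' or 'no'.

Initial: x=-2.0000 theta=-0.3000
After 1 (propagate distance d=9): x=-4.7000 theta=-0.3000
After 2 (thin lens f=58): x=-4.7000 theta=-127/580 (≈-0.2190)
After 3 (propagate distance d=19): x=-5139/580 (≈-8.8603) theta=-127/580 (≈-0.2190)
After 4 (thin lens f=15): x=-5139/580 (≈-8.8603) theta=539/1450 (≈0.3717)
After 5 (propagate distance d=21): x=-3057/2900 (≈-1.0541) theta=539/1450 (≈0.3717)
After 6 (curved mirror R=72): x=-3057/2900 (≈-1.0541) theta=2791/6960 (≈0.4010)
After 7 (propagate distance d=12 (to screen)): x=5449/1450 (≈3.7579) theta=2791/6960 (≈0.4010)
|theta_initial|=0.3000 |theta_final|=2791/6960 (≈0.4010) -> increased

Answer: yes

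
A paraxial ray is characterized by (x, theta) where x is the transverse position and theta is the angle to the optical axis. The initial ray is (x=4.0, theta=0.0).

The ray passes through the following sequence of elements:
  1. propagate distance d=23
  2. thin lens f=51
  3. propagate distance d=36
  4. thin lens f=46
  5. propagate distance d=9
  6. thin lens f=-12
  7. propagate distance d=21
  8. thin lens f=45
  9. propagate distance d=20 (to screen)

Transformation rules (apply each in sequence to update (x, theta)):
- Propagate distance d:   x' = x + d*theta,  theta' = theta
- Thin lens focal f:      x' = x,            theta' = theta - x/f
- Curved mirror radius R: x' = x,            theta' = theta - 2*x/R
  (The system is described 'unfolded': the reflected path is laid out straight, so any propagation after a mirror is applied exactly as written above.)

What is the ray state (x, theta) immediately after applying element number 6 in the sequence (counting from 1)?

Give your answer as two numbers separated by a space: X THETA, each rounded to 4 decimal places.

Answer: 0.2404 -0.0840

Derivation:
Initial: x=4.0000 theta=0.0000
After 1 (propagate distance d=23): x=4.0000 theta=0.0000
After 2 (thin lens f=51): x=4.0000 theta=-4/51 (≈-0.0784)
After 3 (propagate distance d=36): x=20/17 (≈1.1765) theta=-4/51 (≈-0.0784)
After 4 (thin lens f=46): x=20/17 (≈1.1765) theta=-122/1173 (≈-0.1040)
After 5 (propagate distance d=9): x=94/391 (≈0.2404) theta=-122/1173 (≈-0.1040)
After 6 (thin lens f=-12): x=94/391 (≈0.2404) theta=-197/2346 (≈-0.0840)
Rounded to 4 decimal places: x = 0.2404, theta = -0.0840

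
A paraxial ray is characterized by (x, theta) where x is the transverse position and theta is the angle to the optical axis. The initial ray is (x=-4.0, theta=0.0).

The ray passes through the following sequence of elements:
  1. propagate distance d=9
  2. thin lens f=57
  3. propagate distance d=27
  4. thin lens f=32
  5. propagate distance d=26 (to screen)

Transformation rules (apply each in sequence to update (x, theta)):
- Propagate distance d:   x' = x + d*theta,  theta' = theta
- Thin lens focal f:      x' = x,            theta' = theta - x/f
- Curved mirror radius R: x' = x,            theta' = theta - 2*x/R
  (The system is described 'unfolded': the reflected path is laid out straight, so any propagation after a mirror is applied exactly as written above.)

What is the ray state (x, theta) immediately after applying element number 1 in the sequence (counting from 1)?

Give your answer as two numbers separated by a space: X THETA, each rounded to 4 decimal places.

Initial: x=-4.0000 theta=0.0000
After 1 (propagate distance d=9): x=-4.0000 theta=0.0000
Rounded to 4 decimal places: x = -4.0000, theta = 0.0000

Answer: -4.0000 0.0000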